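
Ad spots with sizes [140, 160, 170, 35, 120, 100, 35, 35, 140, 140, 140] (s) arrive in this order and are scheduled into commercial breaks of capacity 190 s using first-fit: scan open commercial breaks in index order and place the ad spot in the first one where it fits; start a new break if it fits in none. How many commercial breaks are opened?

8

  140 → break 1 (new)  [load 140/190]
  160 → break 2 (new)  [load 160/190]
  170 → break 3 (new)  [load 170/190]
  35 → break 1  [load 175/190]
  120 → break 4 (new)  [load 120/190]
  100 → break 5 (new)  [load 100/190]
  35 → break 4  [load 155/190]
  35 → break 4  [load 190/190]
  140 → break 6 (new)  [load 140/190]
  140 → break 7 (new)  [load 140/190]
  140 → break 8 (new)  [load 140/190]
8 commercial breaks opened.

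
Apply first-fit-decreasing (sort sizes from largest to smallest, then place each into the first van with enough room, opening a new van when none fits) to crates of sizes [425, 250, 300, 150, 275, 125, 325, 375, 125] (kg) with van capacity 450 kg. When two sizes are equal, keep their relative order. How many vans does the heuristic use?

6

Sorted descending: 425, 375, 325, 300, 275, 250, 150, 125, 125.
  425 → van 1 (new)  [load 425/450]
  375 → van 2 (new)  [load 375/450]
  325 → van 3 (new)  [load 325/450]
  300 → van 4 (new)  [load 300/450]
  275 → van 5 (new)  [load 275/450]
  250 → van 6 (new)  [load 250/450]
  150 → van 4  [load 450/450]
  125 → van 3  [load 450/450]
  125 → van 5  [load 400/450]
6 vans opened.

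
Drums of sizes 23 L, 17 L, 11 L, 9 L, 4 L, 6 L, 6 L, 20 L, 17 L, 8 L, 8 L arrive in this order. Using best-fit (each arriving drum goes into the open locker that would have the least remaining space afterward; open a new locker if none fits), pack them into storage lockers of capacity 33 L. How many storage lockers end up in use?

4

  23 → locker 1 (new)  [load 23/33]
  17 → locker 2 (new)  [load 17/33]
  11 → locker 2  [load 28/33]
  9 → locker 1  [load 32/33]
  4 → locker 2  [load 32/33]
  6 → locker 3 (new)  [load 6/33]
  6 → locker 3  [load 12/33]
  20 → locker 3  [load 32/33]
  17 → locker 4 (new)  [load 17/33]
  8 → locker 4  [load 25/33]
  8 → locker 4  [load 33/33]
4 storage lockers opened.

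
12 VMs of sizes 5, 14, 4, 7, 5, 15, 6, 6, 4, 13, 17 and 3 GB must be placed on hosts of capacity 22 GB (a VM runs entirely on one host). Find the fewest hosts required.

Total = 17 + 15 + 14 + 13 + 7 + 6 + 6 + 5 + 5 + 4 + 4 + 3 = 99 GB.
Lower bound: ⌈99/22⌉ = 5 hosts.
A packing using 5 hosts:
  host 1: 17 + 5 = 22
  host 2: 15 + 7 = 22
  host 3: 14 + 6 = 20
  host 4: 13 + 6 + 3 = 22
  host 5: 5 + 4 + 4 = 13
This matches the lower bound, so 5 is optimal.

5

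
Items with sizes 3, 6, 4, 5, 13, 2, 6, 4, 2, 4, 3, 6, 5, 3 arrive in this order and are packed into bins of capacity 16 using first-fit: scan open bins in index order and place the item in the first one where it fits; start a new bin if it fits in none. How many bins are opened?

  3 → bin 1 (new)  [load 3/16]
  6 → bin 1  [load 9/16]
  4 → bin 1  [load 13/16]
  5 → bin 2 (new)  [load 5/16]
  13 → bin 3 (new)  [load 13/16]
  2 → bin 1  [load 15/16]
  6 → bin 2  [load 11/16]
  4 → bin 2  [load 15/16]
  2 → bin 3  [load 15/16]
  4 → bin 4 (new)  [load 4/16]
  3 → bin 4  [load 7/16]
  6 → bin 4  [load 13/16]
  5 → bin 5 (new)  [load 5/16]
  3 → bin 4  [load 16/16]
5 bins opened.

5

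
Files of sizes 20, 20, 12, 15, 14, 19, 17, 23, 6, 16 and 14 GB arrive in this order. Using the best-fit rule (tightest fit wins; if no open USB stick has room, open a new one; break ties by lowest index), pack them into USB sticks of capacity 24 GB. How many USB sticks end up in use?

10

  20 → USB stick 1 (new)  [load 20/24]
  20 → USB stick 2 (new)  [load 20/24]
  12 → USB stick 3 (new)  [load 12/24]
  15 → USB stick 4 (new)  [load 15/24]
  14 → USB stick 5 (new)  [load 14/24]
  19 → USB stick 6 (new)  [load 19/24]
  17 → USB stick 7 (new)  [load 17/24]
  23 → USB stick 8 (new)  [load 23/24]
  6 → USB stick 7  [load 23/24]
  16 → USB stick 9 (new)  [load 16/24]
  14 → USB stick 10 (new)  [load 14/24]
10 USB sticks opened.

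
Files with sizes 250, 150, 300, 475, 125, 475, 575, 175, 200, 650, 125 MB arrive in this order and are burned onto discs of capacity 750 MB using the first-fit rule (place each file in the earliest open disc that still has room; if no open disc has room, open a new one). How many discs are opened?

  250 → disc 1 (new)  [load 250/750]
  150 → disc 1  [load 400/750]
  300 → disc 1  [load 700/750]
  475 → disc 2 (new)  [load 475/750]
  125 → disc 2  [load 600/750]
  475 → disc 3 (new)  [load 475/750]
  575 → disc 4 (new)  [load 575/750]
  175 → disc 3  [load 650/750]
  200 → disc 5 (new)  [load 200/750]
  650 → disc 6 (new)  [load 650/750]
  125 → disc 2  [load 725/750]
6 discs opened.

6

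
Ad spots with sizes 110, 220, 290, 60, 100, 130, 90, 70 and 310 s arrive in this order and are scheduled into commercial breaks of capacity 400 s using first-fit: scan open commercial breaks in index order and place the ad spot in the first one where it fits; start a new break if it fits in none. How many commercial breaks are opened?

  110 → break 1 (new)  [load 110/400]
  220 → break 1  [load 330/400]
  290 → break 2 (new)  [load 290/400]
  60 → break 1  [load 390/400]
  100 → break 2  [load 390/400]
  130 → break 3 (new)  [load 130/400]
  90 → break 3  [load 220/400]
  70 → break 3  [load 290/400]
  310 → break 4 (new)  [load 310/400]
4 commercial breaks opened.

4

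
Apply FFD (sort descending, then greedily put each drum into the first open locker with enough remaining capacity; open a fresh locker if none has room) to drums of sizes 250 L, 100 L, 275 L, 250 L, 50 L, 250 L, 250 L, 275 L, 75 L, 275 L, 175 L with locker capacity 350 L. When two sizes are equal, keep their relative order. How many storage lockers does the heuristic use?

8

Sorted descending: 275, 275, 275, 250, 250, 250, 250, 175, 100, 75, 50.
  275 → locker 1 (new)  [load 275/350]
  275 → locker 2 (new)  [load 275/350]
  275 → locker 3 (new)  [load 275/350]
  250 → locker 4 (new)  [load 250/350]
  250 → locker 5 (new)  [load 250/350]
  250 → locker 6 (new)  [load 250/350]
  250 → locker 7 (new)  [load 250/350]
  175 → locker 8 (new)  [load 175/350]
  100 → locker 4  [load 350/350]
  75 → locker 1  [load 350/350]
  50 → locker 2  [load 325/350]
8 storage lockers opened.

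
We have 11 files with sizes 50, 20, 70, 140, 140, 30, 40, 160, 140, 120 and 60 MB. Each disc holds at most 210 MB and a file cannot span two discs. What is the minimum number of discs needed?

Total = 160 + 140 + 140 + 140 + 120 + 70 + 60 + 50 + 40 + 30 + 20 = 970 MB.
Lower bound: ⌈970/210⌉ = 5 discs.
A packing using 5 discs:
  disc 1: 160 + 50 = 210
  disc 2: 140 + 70 = 210
  disc 3: 140 + 60 = 200
  disc 4: 140 + 40 + 30 = 210
  disc 5: 120 + 20 = 140
This matches the lower bound, so 5 is optimal.

5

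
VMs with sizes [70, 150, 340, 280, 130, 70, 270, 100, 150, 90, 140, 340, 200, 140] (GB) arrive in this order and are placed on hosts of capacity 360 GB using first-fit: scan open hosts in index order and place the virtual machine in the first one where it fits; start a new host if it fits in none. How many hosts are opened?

  70 → host 1 (new)  [load 70/360]
  150 → host 1  [load 220/360]
  340 → host 2 (new)  [load 340/360]
  280 → host 3 (new)  [load 280/360]
  130 → host 1  [load 350/360]
  70 → host 3  [load 350/360]
  270 → host 4 (new)  [load 270/360]
  100 → host 5 (new)  [load 100/360]
  150 → host 5  [load 250/360]
  90 → host 4  [load 360/360]
  140 → host 6 (new)  [load 140/360]
  340 → host 7 (new)  [load 340/360]
  200 → host 6  [load 340/360]
  140 → host 8 (new)  [load 140/360]
8 hosts opened.

8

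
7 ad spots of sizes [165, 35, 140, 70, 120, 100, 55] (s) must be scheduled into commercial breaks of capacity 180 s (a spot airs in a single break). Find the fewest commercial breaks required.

Total = 165 + 140 + 120 + 100 + 70 + 55 + 35 = 685 s.
Lower bound: ⌈685/180⌉ = 4 commercial breaks.
A packing using 4 commercial breaks:
  break 1: 165 = 165
  break 2: 140 + 35 = 175
  break 3: 120 + 55 = 175
  break 4: 100 + 70 = 170
This matches the lower bound, so 4 is optimal.

4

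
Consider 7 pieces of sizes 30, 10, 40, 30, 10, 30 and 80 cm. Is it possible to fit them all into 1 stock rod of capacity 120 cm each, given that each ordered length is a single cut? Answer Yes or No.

No

Total = 230 cm; ⌈230/120⌉ = 2.
At least 2 stock rods are required, but only 1 is allowed.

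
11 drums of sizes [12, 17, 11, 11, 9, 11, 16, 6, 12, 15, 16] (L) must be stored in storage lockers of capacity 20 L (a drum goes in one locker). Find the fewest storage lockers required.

Total = 17 + 16 + 16 + 15 + 12 + 12 + 11 + 11 + 11 + 9 + 6 = 136 L.
Lower bound: ⌈136/20⌉ = 7 storage lockers.
Also, 9 drums each exceed 10 L, and no two of those can share a locker, so at least 9 storage lockers are needed.
A packing using 9 storage lockers:
  locker 1: 17 = 17
  locker 2: 16 = 16
  locker 3: 16 = 16
  locker 4: 15 = 15
  locker 5: 12 + 6 = 18
  locker 6: 12 = 12
  locker 7: 11 + 9 = 20
  locker 8: 11 = 11
  locker 9: 11 = 11
This matches the lower bound, so 9 is optimal.

9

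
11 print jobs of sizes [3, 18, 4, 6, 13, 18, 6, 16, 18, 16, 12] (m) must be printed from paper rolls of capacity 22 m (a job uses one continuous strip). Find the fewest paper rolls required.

Total = 18 + 18 + 18 + 16 + 16 + 13 + 12 + 6 + 6 + 4 + 3 = 130 m.
Lower bound: ⌈130/22⌉ = 6 paper rolls.
Also, 7 print jobs each exceed 11 m, and no two of those can share a roll, so at least 7 paper rolls are needed.
A packing using 7 paper rolls:
  roll 1: 18 + 4 = 22
  roll 2: 18 + 3 = 21
  roll 3: 18 = 18
  roll 4: 16 + 6 = 22
  roll 5: 16 + 6 = 22
  roll 6: 13 = 13
  roll 7: 12 = 12
This matches the lower bound, so 7 is optimal.

7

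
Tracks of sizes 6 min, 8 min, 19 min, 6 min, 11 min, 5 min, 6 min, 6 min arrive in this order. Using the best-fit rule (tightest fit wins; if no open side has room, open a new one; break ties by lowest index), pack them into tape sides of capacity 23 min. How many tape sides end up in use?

4

  6 → side 1 (new)  [load 6/23]
  8 → side 1  [load 14/23]
  19 → side 2 (new)  [load 19/23]
  6 → side 1  [load 20/23]
  11 → side 3 (new)  [load 11/23]
  5 → side 3  [load 16/23]
  6 → side 3  [load 22/23]
  6 → side 4 (new)  [load 6/23]
4 tape sides opened.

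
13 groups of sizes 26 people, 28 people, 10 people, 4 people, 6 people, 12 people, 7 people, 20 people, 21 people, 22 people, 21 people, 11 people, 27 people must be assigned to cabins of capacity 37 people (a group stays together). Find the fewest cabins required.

Total = 28 + 27 + 26 + 22 + 21 + 21 + 20 + 12 + 11 + 10 + 7 + 6 + 4 = 215 people.
Lower bound: ⌈215/37⌉ = 6 cabins.
Also, 7 groups each exceed 37/2 people, and no two of those can share a cabin, so at least 7 cabins are needed.
A packing using 7 cabins:
  cabin 1: 28 + 7 = 35
  cabin 2: 27 + 10 = 37
  cabin 3: 26 + 11 = 37
  cabin 4: 22 + 12 = 34
  cabin 5: 21 + 6 + 4 = 31
  cabin 6: 21 = 21
  cabin 7: 20 = 20
This matches the lower bound, so 7 is optimal.

7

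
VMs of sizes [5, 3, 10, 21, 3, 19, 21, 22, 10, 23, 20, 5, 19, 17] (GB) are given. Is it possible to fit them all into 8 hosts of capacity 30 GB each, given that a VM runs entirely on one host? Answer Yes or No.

A valid assignment using 8 hosts:
  host 1: 23 + 5 = 28
  host 2: 22 + 5 + 3 = 30
  host 3: 21 + 3 = 24
  host 4: 21 = 21
  host 5: 20 + 10 = 30
  host 6: 19 + 10 = 29
  host 7: 19 = 19
  host 8: 17 = 17
Every load is within 30 GB, so 8 hosts suffice.

Yes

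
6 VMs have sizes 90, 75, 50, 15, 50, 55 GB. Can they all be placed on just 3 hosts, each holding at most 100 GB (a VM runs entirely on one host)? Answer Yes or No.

Total = 335 GB; ⌈335/100⌉ = 4.
At least 4 hosts are required, but only 3 are allowed.

No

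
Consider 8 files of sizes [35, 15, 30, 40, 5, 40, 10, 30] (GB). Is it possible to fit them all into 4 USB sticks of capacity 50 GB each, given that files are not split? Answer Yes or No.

No

Total = 205 GB; ⌈205/50⌉ = 5.
At least 5 USB sticks are required, but only 4 are allowed.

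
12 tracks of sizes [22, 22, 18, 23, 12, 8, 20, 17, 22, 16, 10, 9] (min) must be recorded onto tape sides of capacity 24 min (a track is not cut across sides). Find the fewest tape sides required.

10

Total = 23 + 22 + 22 + 22 + 20 + 18 + 17 + 16 + 12 + 10 + 9 + 8 = 199 min.
Lower bound: ⌈199/24⌉ = 9 tape sides.
A packing using 10 tape sides:
  side 1: 23 = 23
  side 2: 22 = 22
  side 3: 22 = 22
  side 4: 22 = 22
  side 5: 20 = 20
  side 6: 18 = 18
  side 7: 17 = 17
  side 8: 16 + 8 = 24
  side 9: 12 + 10 = 22
  side 10: 9 = 9
No arrangement into 9 tape sides stays within capacity, so 10 is optimal.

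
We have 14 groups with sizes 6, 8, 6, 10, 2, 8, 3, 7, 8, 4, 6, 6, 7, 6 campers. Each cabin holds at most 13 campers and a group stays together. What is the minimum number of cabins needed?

Total = 10 + 8 + 8 + 8 + 7 + 7 + 6 + 6 + 6 + 6 + 6 + 4 + 3 + 2 = 87 campers.
Lower bound: ⌈87/13⌉ = 7 cabins.
A packing using 8 cabins:
  cabin 1: 10 + 3 = 13
  cabin 2: 8 + 4 = 12
  cabin 3: 8 + 2 = 10
  cabin 4: 8 = 8
  cabin 5: 7 + 6 = 13
  cabin 6: 7 + 6 = 13
  cabin 7: 6 + 6 = 12
  cabin 8: 6 = 6
No arrangement into 7 cabins stays within capacity, so 8 is optimal.

8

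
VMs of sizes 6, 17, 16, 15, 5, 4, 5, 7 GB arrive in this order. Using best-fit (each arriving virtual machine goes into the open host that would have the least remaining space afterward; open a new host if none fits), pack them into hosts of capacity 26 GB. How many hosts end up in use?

  6 → host 1 (new)  [load 6/26]
  17 → host 1  [load 23/26]
  16 → host 2 (new)  [load 16/26]
  15 → host 3 (new)  [load 15/26]
  5 → host 2  [load 21/26]
  4 → host 2  [load 25/26]
  5 → host 3  [load 20/26]
  7 → host 4 (new)  [load 7/26]
4 hosts opened.

4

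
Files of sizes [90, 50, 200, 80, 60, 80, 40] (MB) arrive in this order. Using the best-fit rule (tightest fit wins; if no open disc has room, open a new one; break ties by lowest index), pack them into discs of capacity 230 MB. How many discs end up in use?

3

  90 → disc 1 (new)  [load 90/230]
  50 → disc 1  [load 140/230]
  200 → disc 2 (new)  [load 200/230]
  80 → disc 1  [load 220/230]
  60 → disc 3 (new)  [load 60/230]
  80 → disc 3  [load 140/230]
  40 → disc 3  [load 180/230]
3 discs opened.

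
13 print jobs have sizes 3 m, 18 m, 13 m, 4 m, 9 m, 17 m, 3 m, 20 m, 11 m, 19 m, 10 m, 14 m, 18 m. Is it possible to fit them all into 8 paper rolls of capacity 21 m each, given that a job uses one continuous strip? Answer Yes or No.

Total = 159 m; ⌈159/21⌉ = 8.
The bound of 8 does not rule out 8, but exhaustive search shows no assignment into 8 paper rolls of capacity 21 m exists — the minimum is 9.

No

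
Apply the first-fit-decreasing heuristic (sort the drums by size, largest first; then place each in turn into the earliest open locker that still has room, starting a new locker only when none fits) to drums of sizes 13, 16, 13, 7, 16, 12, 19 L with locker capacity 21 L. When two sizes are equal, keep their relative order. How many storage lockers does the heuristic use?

6

Sorted descending: 19, 16, 16, 13, 13, 12, 7.
  19 → locker 1 (new)  [load 19/21]
  16 → locker 2 (new)  [load 16/21]
  16 → locker 3 (new)  [load 16/21]
  13 → locker 4 (new)  [load 13/21]
  13 → locker 5 (new)  [load 13/21]
  12 → locker 6 (new)  [load 12/21]
  7 → locker 4  [load 20/21]
6 storage lockers opened.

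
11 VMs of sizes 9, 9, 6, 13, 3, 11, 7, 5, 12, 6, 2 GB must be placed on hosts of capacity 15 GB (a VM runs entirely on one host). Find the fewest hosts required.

6

Total = 13 + 12 + 11 + 9 + 9 + 7 + 6 + 6 + 5 + 3 + 2 = 83 GB.
Lower bound: ⌈83/15⌉ = 6 hosts.
A packing using 6 hosts:
  host 1: 13 + 2 = 15
  host 2: 12 + 3 = 15
  host 3: 11 = 11
  host 4: 9 + 6 = 15
  host 5: 9 + 6 = 15
  host 6: 7 + 5 = 12
This matches the lower bound, so 6 is optimal.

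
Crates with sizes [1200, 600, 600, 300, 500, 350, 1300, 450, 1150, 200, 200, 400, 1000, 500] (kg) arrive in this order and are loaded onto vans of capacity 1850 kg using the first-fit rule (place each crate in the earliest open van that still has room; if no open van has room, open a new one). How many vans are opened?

  1200 → van 1 (new)  [load 1200/1850]
  600 → van 1  [load 1800/1850]
  600 → van 2 (new)  [load 600/1850]
  300 → van 2  [load 900/1850]
  500 → van 2  [load 1400/1850]
  350 → van 2  [load 1750/1850]
  1300 → van 3 (new)  [load 1300/1850]
  450 → van 3  [load 1750/1850]
  1150 → van 4 (new)  [load 1150/1850]
  200 → van 4  [load 1350/1850]
  200 → van 4  [load 1550/1850]
  400 → van 5 (new)  [load 400/1850]
  1000 → van 5  [load 1400/1850]
  500 → van 6 (new)  [load 500/1850]
6 vans opened.

6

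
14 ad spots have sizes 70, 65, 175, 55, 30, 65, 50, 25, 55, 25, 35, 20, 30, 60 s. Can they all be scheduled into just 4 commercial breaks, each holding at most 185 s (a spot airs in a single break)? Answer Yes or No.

Total = 760 s; ⌈760/185⌉ = 5.
At least 5 commercial breaks are required, but only 4 are allowed.

No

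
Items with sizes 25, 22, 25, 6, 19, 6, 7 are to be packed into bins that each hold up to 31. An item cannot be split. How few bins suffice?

4

Total = 25 + 25 + 22 + 19 + 7 + 6 + 6 = 110.
Lower bound: ⌈110/31⌉ = 4 bins.
A packing using 4 bins:
  bin 1: 25 + 6 = 31
  bin 2: 25 + 6 = 31
  bin 3: 22 + 7 = 29
  bin 4: 19 = 19
This matches the lower bound, so 4 is optimal.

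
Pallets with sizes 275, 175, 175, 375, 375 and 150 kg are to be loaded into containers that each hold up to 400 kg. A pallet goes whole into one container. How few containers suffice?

5

Total = 375 + 375 + 275 + 175 + 175 + 150 = 1525 kg.
Lower bound: ⌈1525/400⌉ = 4 containers.
A packing using 5 containers:
  container 1: 375 = 375
  container 2: 375 = 375
  container 3: 275 = 275
  container 4: 175 + 175 = 350
  container 5: 150 = 150
No arrangement into 4 containers stays within capacity, so 5 is optimal.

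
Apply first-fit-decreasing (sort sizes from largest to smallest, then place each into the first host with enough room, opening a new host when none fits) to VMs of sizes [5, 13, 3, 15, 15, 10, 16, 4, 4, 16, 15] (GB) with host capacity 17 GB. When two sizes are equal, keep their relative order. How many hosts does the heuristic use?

Sorted descending: 16, 16, 15, 15, 15, 13, 10, 5, 4, 4, 3.
  16 → host 1 (new)  [load 16/17]
  16 → host 2 (new)  [load 16/17]
  15 → host 3 (new)  [load 15/17]
  15 → host 4 (new)  [load 15/17]
  15 → host 5 (new)  [load 15/17]
  13 → host 6 (new)  [load 13/17]
  10 → host 7 (new)  [load 10/17]
  5 → host 7  [load 15/17]
  4 → host 6  [load 17/17]
  4 → host 8 (new)  [load 4/17]
  3 → host 8  [load 7/17]
8 hosts opened.

8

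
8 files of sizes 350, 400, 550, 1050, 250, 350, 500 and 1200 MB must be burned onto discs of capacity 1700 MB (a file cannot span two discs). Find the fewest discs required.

Total = 1200 + 1050 + 550 + 500 + 400 + 350 + 350 + 250 = 4650 MB.
Lower bound: ⌈4650/1700⌉ = 3 discs.
A packing using 3 discs:
  disc 1: 1200 + 500 = 1700
  disc 2: 1050 + 550 = 1600
  disc 3: 400 + 350 + 350 + 250 = 1350
This matches the lower bound, so 3 is optimal.

3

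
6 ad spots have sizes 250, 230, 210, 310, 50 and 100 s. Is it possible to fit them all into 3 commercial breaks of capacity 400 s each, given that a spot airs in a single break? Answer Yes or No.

No

Total = 1150 s; ⌈1150/400⌉ = 3.
4 ad spots each exceed half the capacity and cannot share a break, forcing at least 4 commercial breaks.
At least 4 commercial breaks are required, but only 3 are allowed.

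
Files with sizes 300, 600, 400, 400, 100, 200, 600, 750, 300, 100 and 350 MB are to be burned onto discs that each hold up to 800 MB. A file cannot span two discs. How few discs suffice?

6

Total = 750 + 600 + 600 + 400 + 400 + 350 + 300 + 300 + 200 + 100 + 100 = 4100 MB.
Lower bound: ⌈4100/800⌉ = 6 discs.
A packing using 6 discs:
  disc 1: 750 = 750
  disc 2: 600 + 200 = 800
  disc 3: 600 + 100 + 100 = 800
  disc 4: 400 + 400 = 800
  disc 5: 350 + 300 = 650
  disc 6: 300 = 300
This matches the lower bound, so 6 is optimal.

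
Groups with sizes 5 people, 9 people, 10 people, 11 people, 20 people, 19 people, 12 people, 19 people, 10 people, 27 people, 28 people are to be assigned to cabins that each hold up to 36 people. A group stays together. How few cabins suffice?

Total = 28 + 27 + 20 + 19 + 19 + 12 + 11 + 10 + 10 + 9 + 5 = 170 people.
Lower bound: ⌈170/36⌉ = 5 cabins.
A packing using 6 cabins:
  cabin 1: 28 + 5 = 33
  cabin 2: 27 + 9 = 36
  cabin 3: 20 + 12 = 32
  cabin 4: 19 + 11 = 30
  cabin 5: 19 + 10 = 29
  cabin 6: 10 = 10
No arrangement into 5 cabins stays within capacity, so 6 is optimal.

6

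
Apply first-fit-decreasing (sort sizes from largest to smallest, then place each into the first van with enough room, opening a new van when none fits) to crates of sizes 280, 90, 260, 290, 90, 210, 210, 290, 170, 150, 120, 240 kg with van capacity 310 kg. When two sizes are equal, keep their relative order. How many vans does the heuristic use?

9

Sorted descending: 290, 290, 280, 260, 240, 210, 210, 170, 150, 120, 90, 90.
  290 → van 1 (new)  [load 290/310]
  290 → van 2 (new)  [load 290/310]
  280 → van 3 (new)  [load 280/310]
  260 → van 4 (new)  [load 260/310]
  240 → van 5 (new)  [load 240/310]
  210 → van 6 (new)  [load 210/310]
  210 → van 7 (new)  [load 210/310]
  170 → van 8 (new)  [load 170/310]
  150 → van 9 (new)  [load 150/310]
  120 → van 8  [load 290/310]
  90 → van 6  [load 300/310]
  90 → van 7  [load 300/310]
9 vans opened.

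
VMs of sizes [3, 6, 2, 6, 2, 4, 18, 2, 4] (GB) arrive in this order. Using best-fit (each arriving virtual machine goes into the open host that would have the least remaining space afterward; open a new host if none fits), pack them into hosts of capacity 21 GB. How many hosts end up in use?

  3 → host 1 (new)  [load 3/21]
  6 → host 1  [load 9/21]
  2 → host 1  [load 11/21]
  6 → host 1  [load 17/21]
  2 → host 1  [load 19/21]
  4 → host 2 (new)  [load 4/21]
  18 → host 3 (new)  [load 18/21]
  2 → host 1  [load 21/21]
  4 → host 2  [load 8/21]
3 hosts opened.

3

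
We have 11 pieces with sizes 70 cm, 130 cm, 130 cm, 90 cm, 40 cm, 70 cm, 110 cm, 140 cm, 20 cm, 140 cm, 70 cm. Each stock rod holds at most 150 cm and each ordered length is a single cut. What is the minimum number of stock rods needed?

8

Total = 140 + 140 + 130 + 130 + 110 + 90 + 70 + 70 + 70 + 40 + 20 = 1010 cm.
Lower bound: ⌈1010/150⌉ = 7 stock rods.
A packing using 8 stock rods:
  stock rod 1: 140 = 140
  stock rod 2: 140 = 140
  stock rod 3: 130 + 20 = 150
  stock rod 4: 130 = 130
  stock rod 5: 110 + 40 = 150
  stock rod 6: 90 = 90
  stock rod 7: 70 + 70 = 140
  stock rod 8: 70 = 70
No arrangement into 7 stock rods stays within capacity, so 8 is optimal.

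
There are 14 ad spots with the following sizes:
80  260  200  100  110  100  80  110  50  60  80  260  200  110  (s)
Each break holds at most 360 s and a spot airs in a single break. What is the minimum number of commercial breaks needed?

5

Total = 260 + 260 + 200 + 200 + 110 + 110 + 110 + 100 + 100 + 80 + 80 + 80 + 60 + 50 = 1800 s.
Lower bound: ⌈1800/360⌉ = 5 commercial breaks.
A packing using 5 commercial breaks:
  break 1: 260 + 100 = 360
  break 2: 260 + 100 = 360
  break 3: 200 + 110 + 50 = 360
  break 4: 200 + 80 + 80 = 360
  break 5: 110 + 110 + 80 + 60 = 360
This matches the lower bound, so 5 is optimal.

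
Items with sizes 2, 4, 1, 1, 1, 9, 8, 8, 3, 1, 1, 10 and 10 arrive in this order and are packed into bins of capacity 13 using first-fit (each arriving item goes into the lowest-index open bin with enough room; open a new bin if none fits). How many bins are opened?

  2 → bin 1 (new)  [load 2/13]
  4 → bin 1  [load 6/13]
  1 → bin 1  [load 7/13]
  1 → bin 1  [load 8/13]
  1 → bin 1  [load 9/13]
  9 → bin 2 (new)  [load 9/13]
  8 → bin 3 (new)  [load 8/13]
  8 → bin 4 (new)  [load 8/13]
  3 → bin 1  [load 12/13]
  1 → bin 1  [load 13/13]
  1 → bin 2  [load 10/13]
  10 → bin 5 (new)  [load 10/13]
  10 → bin 6 (new)  [load 10/13]
6 bins opened.

6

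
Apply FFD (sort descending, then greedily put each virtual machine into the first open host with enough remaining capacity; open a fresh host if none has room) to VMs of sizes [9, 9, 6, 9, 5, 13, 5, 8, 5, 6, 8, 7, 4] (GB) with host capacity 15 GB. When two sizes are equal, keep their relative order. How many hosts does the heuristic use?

Sorted descending: 13, 9, 9, 9, 8, 8, 7, 6, 6, 5, 5, 5, 4.
  13 → host 1 (new)  [load 13/15]
  9 → host 2 (new)  [load 9/15]
  9 → host 3 (new)  [load 9/15]
  9 → host 4 (new)  [load 9/15]
  8 → host 5 (new)  [load 8/15]
  8 → host 6 (new)  [load 8/15]
  7 → host 5  [load 15/15]
  6 → host 2  [load 15/15]
  6 → host 3  [load 15/15]
  5 → host 4  [load 14/15]
  5 → host 6  [load 13/15]
  5 → host 7 (new)  [load 5/15]
  4 → host 7  [load 9/15]
7 hosts opened.

7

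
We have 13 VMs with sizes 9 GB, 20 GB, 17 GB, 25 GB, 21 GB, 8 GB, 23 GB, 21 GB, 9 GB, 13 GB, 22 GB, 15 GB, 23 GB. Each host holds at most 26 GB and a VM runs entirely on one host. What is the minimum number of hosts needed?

10

Total = 25 + 23 + 23 + 22 + 21 + 21 + 20 + 17 + 15 + 13 + 9 + 9 + 8 = 226 GB.
Lower bound: ⌈226/26⌉ = 9 hosts.
A packing using 10 hosts:
  host 1: 25 = 25
  host 2: 23 = 23
  host 3: 23 = 23
  host 4: 22 = 22
  host 5: 21 = 21
  host 6: 21 = 21
  host 7: 20 = 20
  host 8: 17 + 9 = 26
  host 9: 15 + 9 = 24
  host 10: 13 + 8 = 21
No arrangement into 9 hosts stays within capacity, so 10 is optimal.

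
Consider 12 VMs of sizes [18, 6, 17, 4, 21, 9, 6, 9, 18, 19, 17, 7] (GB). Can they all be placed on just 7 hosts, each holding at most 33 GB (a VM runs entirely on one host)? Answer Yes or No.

A valid assignment using 6 hosts:
  host 1: 21 + 9 = 30
  host 2: 19 + 9 + 4 = 32
  host 3: 18 + 7 + 6 = 31
  host 4: 18 + 6 = 24
  host 5: 17 = 17
  host 6: 17 = 17
That uses only 6 ≤ 7, so 7 hosts are enough.

Yes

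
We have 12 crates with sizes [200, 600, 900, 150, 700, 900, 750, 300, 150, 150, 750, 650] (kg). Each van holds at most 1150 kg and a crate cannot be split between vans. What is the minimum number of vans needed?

7

Total = 900 + 900 + 750 + 750 + 700 + 650 + 600 + 300 + 200 + 150 + 150 + 150 = 6200 kg.
Lower bound: ⌈6200/1150⌉ = 6 vans.
Also, 7 crates each exceed 575 kg, and no two of those can share a van, so at least 7 vans are needed.
A packing using 7 vans:
  van 1: 900 + 200 = 1100
  van 2: 900 + 150 = 1050
  van 3: 750 + 300 = 1050
  van 4: 750 + 150 + 150 = 1050
  van 5: 700 = 700
  van 6: 650 = 650
  van 7: 600 = 600
This matches the lower bound, so 7 is optimal.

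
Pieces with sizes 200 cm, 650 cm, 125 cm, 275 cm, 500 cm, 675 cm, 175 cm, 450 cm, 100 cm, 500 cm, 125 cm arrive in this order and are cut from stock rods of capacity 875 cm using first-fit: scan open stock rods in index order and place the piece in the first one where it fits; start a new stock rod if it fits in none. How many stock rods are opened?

6

  200 → stock rod 1 (new)  [load 200/875]
  650 → stock rod 1  [load 850/875]
  125 → stock rod 2 (new)  [load 125/875]
  275 → stock rod 2  [load 400/875]
  500 → stock rod 3 (new)  [load 500/875]
  675 → stock rod 4 (new)  [load 675/875]
  175 → stock rod 2  [load 575/875]
  450 → stock rod 5 (new)  [load 450/875]
  100 → stock rod 2  [load 675/875]
  500 → stock rod 6 (new)  [load 500/875]
  125 → stock rod 2  [load 800/875]
6 stock rods opened.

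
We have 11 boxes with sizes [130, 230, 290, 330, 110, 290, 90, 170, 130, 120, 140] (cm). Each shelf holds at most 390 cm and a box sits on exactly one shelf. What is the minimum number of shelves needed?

Total = 330 + 290 + 290 + 230 + 170 + 140 + 130 + 130 + 120 + 110 + 90 = 2030 cm.
Lower bound: ⌈2030/390⌉ = 6 shelves.
A packing using 6 shelves:
  shelf 1: 330 = 330
  shelf 2: 290 + 90 = 380
  shelf 3: 290 = 290
  shelf 4: 230 + 140 = 370
  shelf 5: 170 + 130 = 300
  shelf 6: 130 + 120 + 110 = 360
This matches the lower bound, so 6 is optimal.

6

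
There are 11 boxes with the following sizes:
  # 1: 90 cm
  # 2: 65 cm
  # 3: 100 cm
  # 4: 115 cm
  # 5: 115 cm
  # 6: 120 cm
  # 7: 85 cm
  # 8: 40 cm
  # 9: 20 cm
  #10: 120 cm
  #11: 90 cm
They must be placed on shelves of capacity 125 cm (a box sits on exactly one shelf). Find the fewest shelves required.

9

Total = 120 + 120 + 115 + 115 + 100 + 90 + 90 + 85 + 65 + 40 + 20 = 960 cm.
Lower bound: ⌈960/125⌉ = 8 shelves.
Also, 9 boxes each exceed 125/2 cm, and no two of those can share a shelf, so at least 9 shelves are needed.
A packing using 9 shelves:
  shelf 1: 120 = 120
  shelf 2: 120 = 120
  shelf 3: 115 = 115
  shelf 4: 115 = 115
  shelf 5: 100 + 20 = 120
  shelf 6: 90 = 90
  shelf 7: 90 = 90
  shelf 8: 85 + 40 = 125
  shelf 9: 65 = 65
This matches the lower bound, so 9 is optimal.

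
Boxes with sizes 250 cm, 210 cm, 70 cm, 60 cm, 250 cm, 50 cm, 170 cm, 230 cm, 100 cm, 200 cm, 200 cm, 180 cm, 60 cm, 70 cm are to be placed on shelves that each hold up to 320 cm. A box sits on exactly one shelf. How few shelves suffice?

8

Total = 250 + 250 + 230 + 210 + 200 + 200 + 180 + 170 + 100 + 70 + 70 + 60 + 60 + 50 = 2100 cm.
Lower bound: ⌈2100/320⌉ = 7 shelves.
Also, 8 boxes each exceed 160 cm, and no two of those can share a shelf, so at least 8 shelves are needed.
A packing using 8 shelves:
  shelf 1: 250 + 70 = 320
  shelf 2: 250 + 70 = 320
  shelf 3: 230 + 60 = 290
  shelf 4: 210 + 100 = 310
  shelf 5: 200 + 60 + 50 = 310
  shelf 6: 200 = 200
  shelf 7: 180 = 180
  shelf 8: 170 = 170
This matches the lower bound, so 8 is optimal.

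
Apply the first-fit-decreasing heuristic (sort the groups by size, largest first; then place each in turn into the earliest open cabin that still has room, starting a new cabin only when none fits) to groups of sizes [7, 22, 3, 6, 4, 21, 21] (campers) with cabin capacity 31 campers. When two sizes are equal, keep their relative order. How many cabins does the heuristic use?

Sorted descending: 22, 21, 21, 7, 6, 4, 3.
  22 → cabin 1 (new)  [load 22/31]
  21 → cabin 2 (new)  [load 21/31]
  21 → cabin 3 (new)  [load 21/31]
  7 → cabin 1  [load 29/31]
  6 → cabin 2  [load 27/31]
  4 → cabin 2  [load 31/31]
  3 → cabin 3  [load 24/31]
3 cabins opened.

3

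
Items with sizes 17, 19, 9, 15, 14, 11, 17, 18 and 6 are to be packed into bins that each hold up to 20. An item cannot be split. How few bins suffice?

Total = 19 + 18 + 17 + 17 + 15 + 14 + 11 + 9 + 6 = 126.
Lower bound: ⌈126/20⌉ = 7 bins.
A packing using 7 bins:
  bin 1: 19 = 19
  bin 2: 18 = 18
  bin 3: 17 = 17
  bin 4: 17 = 17
  bin 5: 15 = 15
  bin 6: 14 + 6 = 20
  bin 7: 11 + 9 = 20
This matches the lower bound, so 7 is optimal.

7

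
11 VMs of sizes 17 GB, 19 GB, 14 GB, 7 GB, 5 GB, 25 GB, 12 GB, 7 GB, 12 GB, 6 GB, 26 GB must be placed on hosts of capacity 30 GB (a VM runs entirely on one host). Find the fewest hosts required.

6

Total = 26 + 25 + 19 + 17 + 14 + 12 + 12 + 7 + 7 + 6 + 5 = 150 GB.
Lower bound: ⌈150/30⌉ = 5 hosts.
A packing using 6 hosts:
  host 1: 26 = 26
  host 2: 25 + 5 = 30
  host 3: 19 + 7 = 26
  host 4: 17 + 12 = 29
  host 5: 14 + 12 = 26
  host 6: 7 + 6 = 13
No arrangement into 5 hosts stays within capacity, so 6 is optimal.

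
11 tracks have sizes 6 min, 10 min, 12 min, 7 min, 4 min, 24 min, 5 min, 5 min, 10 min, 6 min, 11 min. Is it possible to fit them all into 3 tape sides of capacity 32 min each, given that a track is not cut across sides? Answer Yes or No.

No

Total = 100 min; ⌈100/32⌉ = 4.
At least 4 tape sides are required, but only 3 are allowed.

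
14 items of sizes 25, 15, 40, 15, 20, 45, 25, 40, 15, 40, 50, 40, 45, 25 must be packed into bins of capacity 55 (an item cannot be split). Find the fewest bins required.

9

Total = 50 + 45 + 45 + 40 + 40 + 40 + 40 + 25 + 25 + 25 + 20 + 15 + 15 + 15 = 440.
Lower bound: ⌈440/55⌉ = 8 bins.
A packing using 9 bins:
  bin 1: 50 = 50
  bin 2: 45 = 45
  bin 3: 45 = 45
  bin 4: 40 + 15 = 55
  bin 5: 40 + 15 = 55
  bin 6: 40 + 15 = 55
  bin 7: 40 = 40
  bin 8: 25 + 25 = 50
  bin 9: 25 + 20 = 45
No arrangement into 8 bins stays within capacity, so 9 is optimal.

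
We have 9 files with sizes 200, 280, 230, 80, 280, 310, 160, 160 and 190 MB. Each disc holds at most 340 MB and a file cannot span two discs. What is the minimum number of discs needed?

Total = 310 + 280 + 280 + 230 + 200 + 190 + 160 + 160 + 80 = 1890 MB.
Lower bound: ⌈1890/340⌉ = 6 discs.
A packing using 7 discs:
  disc 1: 310 = 310
  disc 2: 280 = 280
  disc 3: 280 = 280
  disc 4: 230 + 80 = 310
  disc 5: 200 = 200
  disc 6: 190 = 190
  disc 7: 160 + 160 = 320
No arrangement into 6 discs stays within capacity, so 7 is optimal.

7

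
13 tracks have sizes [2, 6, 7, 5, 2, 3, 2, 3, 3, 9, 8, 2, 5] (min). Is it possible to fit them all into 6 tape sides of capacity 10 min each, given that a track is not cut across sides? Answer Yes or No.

Yes

A valid assignment using 6 tape sides:
  side 1: 9 = 9
  side 2: 8 + 2 = 10
  side 3: 7 + 3 = 10
  side 4: 6 + 3 = 9
  side 5: 5 + 5 = 10
  side 6: 3 + 2 + 2 + 2 = 9
Every load is within 10 min, so 6 tape sides suffice.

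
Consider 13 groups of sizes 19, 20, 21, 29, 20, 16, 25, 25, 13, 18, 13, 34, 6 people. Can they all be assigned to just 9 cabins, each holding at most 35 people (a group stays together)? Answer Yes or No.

Yes

A valid assignment using 9 cabins:
  cabin 1: 34 = 34
  cabin 2: 29 + 6 = 35
  cabin 3: 25 = 25
  cabin 4: 25 = 25
  cabin 5: 21 + 13 = 34
  cabin 6: 20 + 13 = 33
  cabin 7: 20 = 20
  cabin 8: 19 + 16 = 35
  cabin 9: 18 = 18
Every load is within 35 people, so 9 cabins suffice.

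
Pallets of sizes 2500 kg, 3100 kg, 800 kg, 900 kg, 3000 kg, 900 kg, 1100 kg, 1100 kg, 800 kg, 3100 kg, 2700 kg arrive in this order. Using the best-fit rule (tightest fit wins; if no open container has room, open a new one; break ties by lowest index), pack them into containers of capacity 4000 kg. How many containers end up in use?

6

  2500 → container 1 (new)  [load 2500/4000]
  3100 → container 2 (new)  [load 3100/4000]
  800 → container 2  [load 3900/4000]
  900 → container 1  [load 3400/4000]
  3000 → container 3 (new)  [load 3000/4000]
  900 → container 3  [load 3900/4000]
  1100 → container 4 (new)  [load 1100/4000]
  1100 → container 4  [load 2200/4000]
  800 → container 4  [load 3000/4000]
  3100 → container 5 (new)  [load 3100/4000]
  2700 → container 6 (new)  [load 2700/4000]
6 containers opened.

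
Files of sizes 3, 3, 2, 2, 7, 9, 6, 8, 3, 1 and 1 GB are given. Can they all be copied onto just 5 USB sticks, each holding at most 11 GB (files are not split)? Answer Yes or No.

A valid assignment using 5 USB sticks:
  USB stick 1: 9 + 2 = 11
  USB stick 2: 8 + 3 = 11
  USB stick 3: 7 + 3 + 1 = 11
  USB stick 4: 6 + 3 + 2 = 11
  USB stick 5: 1 = 1
Every load is within 11 GB, so 5 USB sticks suffice.

Yes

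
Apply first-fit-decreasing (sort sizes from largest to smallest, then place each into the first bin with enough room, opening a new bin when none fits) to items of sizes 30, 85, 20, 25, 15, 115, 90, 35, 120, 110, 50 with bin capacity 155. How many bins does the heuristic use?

5

Sorted descending: 120, 115, 110, 90, 85, 50, 35, 30, 25, 20, 15.
  120 → bin 1 (new)  [load 120/155]
  115 → bin 2 (new)  [load 115/155]
  110 → bin 3 (new)  [load 110/155]
  90 → bin 4 (new)  [load 90/155]
  85 → bin 5 (new)  [load 85/155]
  50 → bin 4  [load 140/155]
  35 → bin 1  [load 155/155]
  30 → bin 2  [load 145/155]
  25 → bin 3  [load 135/155]
  20 → bin 3  [load 155/155]
  15 → bin 4  [load 155/155]
5 bins opened.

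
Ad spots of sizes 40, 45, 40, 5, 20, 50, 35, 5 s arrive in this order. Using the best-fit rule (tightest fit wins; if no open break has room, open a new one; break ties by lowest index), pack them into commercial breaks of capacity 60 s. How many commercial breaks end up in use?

5

  40 → break 1 (new)  [load 40/60]
  45 → break 2 (new)  [load 45/60]
  40 → break 3 (new)  [load 40/60]
  5 → break 2  [load 50/60]
  20 → break 1  [load 60/60]
  50 → break 4 (new)  [load 50/60]
  35 → break 5 (new)  [load 35/60]
  5 → break 2  [load 55/60]
5 commercial breaks opened.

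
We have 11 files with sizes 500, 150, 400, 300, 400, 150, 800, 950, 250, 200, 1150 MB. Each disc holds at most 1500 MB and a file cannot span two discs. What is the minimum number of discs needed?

Total = 1150 + 950 + 800 + 500 + 400 + 400 + 300 + 250 + 200 + 150 + 150 = 5250 MB.
Lower bound: ⌈5250/1500⌉ = 4 discs.
A packing using 4 discs:
  disc 1: 1150 + 300 = 1450
  disc 2: 950 + 500 = 1450
  disc 3: 800 + 400 + 250 = 1450
  disc 4: 400 + 200 + 150 + 150 = 900
This matches the lower bound, so 4 is optimal.

4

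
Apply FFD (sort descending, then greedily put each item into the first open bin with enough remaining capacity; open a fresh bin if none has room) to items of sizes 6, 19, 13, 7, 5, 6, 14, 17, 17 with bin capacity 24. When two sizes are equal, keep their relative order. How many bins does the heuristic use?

5

Sorted descending: 19, 17, 17, 14, 13, 7, 6, 6, 5.
  19 → bin 1 (new)  [load 19/24]
  17 → bin 2 (new)  [load 17/24]
  17 → bin 3 (new)  [load 17/24]
  14 → bin 4 (new)  [load 14/24]
  13 → bin 5 (new)  [load 13/24]
  7 → bin 2  [load 24/24]
  6 → bin 3  [load 23/24]
  6 → bin 4  [load 20/24]
  5 → bin 1  [load 24/24]
5 bins opened.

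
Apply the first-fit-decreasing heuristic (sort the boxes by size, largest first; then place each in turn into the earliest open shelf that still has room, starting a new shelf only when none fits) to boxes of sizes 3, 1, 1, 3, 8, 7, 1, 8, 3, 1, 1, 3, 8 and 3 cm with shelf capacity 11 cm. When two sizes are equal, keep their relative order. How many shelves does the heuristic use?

Sorted descending: 8, 8, 8, 7, 3, 3, 3, 3, 3, 1, 1, 1, 1, 1.
  8 → shelf 1 (new)  [load 8/11]
  8 → shelf 2 (new)  [load 8/11]
  8 → shelf 3 (new)  [load 8/11]
  7 → shelf 4 (new)  [load 7/11]
  3 → shelf 1  [load 11/11]
  3 → shelf 2  [load 11/11]
  3 → shelf 3  [load 11/11]
  3 → shelf 4  [load 10/11]
  3 → shelf 5 (new)  [load 3/11]
  1 → shelf 4  [load 11/11]
  1 → shelf 5  [load 4/11]
  1 → shelf 5  [load 5/11]
  1 → shelf 5  [load 6/11]
  1 → shelf 5  [load 7/11]
5 shelves opened.

5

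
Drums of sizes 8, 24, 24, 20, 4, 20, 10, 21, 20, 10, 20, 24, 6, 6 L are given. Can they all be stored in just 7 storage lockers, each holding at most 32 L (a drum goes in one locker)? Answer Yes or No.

No

Total = 217 L; ⌈217/32⌉ = 7.
8 drums each exceed half the capacity and cannot share a locker, forcing at least 8 storage lockers.
At least 8 storage lockers are required, but only 7 are allowed.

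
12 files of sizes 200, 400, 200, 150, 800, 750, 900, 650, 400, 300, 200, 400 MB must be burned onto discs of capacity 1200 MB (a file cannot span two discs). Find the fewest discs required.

Total = 900 + 800 + 750 + 650 + 400 + 400 + 400 + 300 + 200 + 200 + 200 + 150 = 5350 MB.
Lower bound: ⌈5350/1200⌉ = 5 discs.
A packing using 5 discs:
  disc 1: 900 + 300 = 1200
  disc 2: 800 + 400 = 1200
  disc 3: 750 + 400 = 1150
  disc 4: 650 + 400 + 150 = 1200
  disc 5: 200 + 200 + 200 = 600
This matches the lower bound, so 5 is optimal.

5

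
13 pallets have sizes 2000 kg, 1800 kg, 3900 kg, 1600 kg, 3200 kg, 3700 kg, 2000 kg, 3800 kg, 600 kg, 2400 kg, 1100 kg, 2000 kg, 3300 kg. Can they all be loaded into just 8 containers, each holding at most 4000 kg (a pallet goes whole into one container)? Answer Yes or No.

Total = 31400 kg; ⌈31400/4000⌉ = 8.
The bound of 8 does not rule out 8, but exhaustive search shows no assignment into 8 containers of capacity 4000 kg exists — the minimum is 9.

No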